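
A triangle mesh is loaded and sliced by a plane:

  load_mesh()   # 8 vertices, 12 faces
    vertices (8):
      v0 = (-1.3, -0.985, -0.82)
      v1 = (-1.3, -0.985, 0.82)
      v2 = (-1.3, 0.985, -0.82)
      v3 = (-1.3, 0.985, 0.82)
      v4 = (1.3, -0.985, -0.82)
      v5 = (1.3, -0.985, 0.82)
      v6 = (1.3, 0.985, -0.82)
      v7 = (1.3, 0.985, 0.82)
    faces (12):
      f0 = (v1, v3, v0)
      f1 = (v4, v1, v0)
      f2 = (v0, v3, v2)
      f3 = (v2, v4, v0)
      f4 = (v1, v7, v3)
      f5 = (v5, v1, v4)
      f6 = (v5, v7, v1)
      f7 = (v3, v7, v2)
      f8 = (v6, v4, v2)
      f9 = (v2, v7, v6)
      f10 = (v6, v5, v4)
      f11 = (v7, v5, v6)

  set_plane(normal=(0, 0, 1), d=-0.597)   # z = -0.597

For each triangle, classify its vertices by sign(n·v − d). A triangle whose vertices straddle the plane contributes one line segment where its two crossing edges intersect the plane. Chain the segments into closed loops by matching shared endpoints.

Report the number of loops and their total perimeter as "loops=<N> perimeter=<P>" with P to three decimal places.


loops=1 perimeter=9.140

Straddling triangles (8 of 12):
  (v1,v3,v0) [++-] → (-1.3, -0.717128, -0.597)–(-1.3, -0.985, -0.597)  len=0.2679
  (v4,v1,v0) [-+-] → (0.946463, -0.985, -0.597)–(-1.3, -0.985, -0.597)  len=2.2465
  (v0,v3,v2) [-+-] → (-1.3, -0.717128, -0.597)–(-1.3, 0.985, -0.597)  len=1.7021
  (v5,v1,v4) [++-] → (0.946463, -0.985, -0.597)–(1.3, -0.985, -0.597)  len=0.3535
  (v3,v7,v2) [++-] → (-0.946463, 0.985, -0.597)–(-1.3, 0.985, -0.597)  len=0.3535
  (v2,v7,v6) [-+-] → (-0.946463, 0.985, -0.597)–(1.3, 0.985, -0.597)  len=2.2465
  (v6,v5,v4) [-+-] → (1.3, 0.717128, -0.597)–(1.3, -0.985, -0.597)  len=1.7021
  (v7,v5,v6) [++-] → (1.3, 0.717128, -0.597)–(1.3, 0.985, -0.597)  len=0.2679

Chained into 1 loop(s):
  loop 1: 8 segments, perimeter = 9.1400
Total perimeter = 9.140


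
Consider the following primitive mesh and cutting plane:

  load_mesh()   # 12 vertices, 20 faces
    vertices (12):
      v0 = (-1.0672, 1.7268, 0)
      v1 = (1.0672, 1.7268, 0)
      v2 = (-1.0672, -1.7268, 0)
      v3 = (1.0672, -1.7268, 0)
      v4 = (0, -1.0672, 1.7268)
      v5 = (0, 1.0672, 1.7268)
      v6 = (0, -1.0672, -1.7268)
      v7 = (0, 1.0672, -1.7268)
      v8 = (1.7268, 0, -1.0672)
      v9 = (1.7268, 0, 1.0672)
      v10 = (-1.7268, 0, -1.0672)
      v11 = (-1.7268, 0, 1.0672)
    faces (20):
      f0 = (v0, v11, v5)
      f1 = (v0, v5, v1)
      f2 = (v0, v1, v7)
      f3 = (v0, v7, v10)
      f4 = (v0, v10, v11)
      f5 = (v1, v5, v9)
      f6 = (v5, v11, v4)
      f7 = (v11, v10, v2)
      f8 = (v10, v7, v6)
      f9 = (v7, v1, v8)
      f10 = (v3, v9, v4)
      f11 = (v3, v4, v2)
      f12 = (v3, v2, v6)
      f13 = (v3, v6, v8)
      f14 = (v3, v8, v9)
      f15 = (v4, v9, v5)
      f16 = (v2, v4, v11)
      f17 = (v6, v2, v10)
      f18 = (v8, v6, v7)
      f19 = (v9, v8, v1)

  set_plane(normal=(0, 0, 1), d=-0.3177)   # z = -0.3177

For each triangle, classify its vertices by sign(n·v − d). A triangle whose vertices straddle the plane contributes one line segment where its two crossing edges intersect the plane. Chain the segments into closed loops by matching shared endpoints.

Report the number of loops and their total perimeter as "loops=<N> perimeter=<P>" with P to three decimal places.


Straddling triangles (10 of 20):
  (v0,v1,v7) [++-] → (0.870854, 1.60545, -0.3177)–(-0.870854, 1.60545, -0.3177)  len=1.7417
  (v0,v7,v10) [+--] → (-0.870854, 1.60545, -0.3177)–(-1.26356, 1.21274, -0.3177)  len=0.5554
  (v0,v10,v11) [+-+] → (-1.26356, 1.21274, -0.3177)–(-1.7268, 0, -0.3177)  len=1.2982
  (v11,v10,v2) [+-+] → (-1.7268, 0, -0.3177)–(-1.26356, -1.21274, -0.3177)  len=1.2982
  (v7,v1,v8) [-+-] → (0.870854, 1.60545, -0.3177)–(1.26356, 1.21274, -0.3177)  len=0.5554
  (v3,v2,v6) [++-] → (-0.870854, -1.60545, -0.3177)–(0.870854, -1.60545, -0.3177)  len=1.7417
  (v3,v6,v8) [+--] → (0.870854, -1.60545, -0.3177)–(1.26356, -1.21274, -0.3177)  len=0.5554
  (v3,v8,v9) [+-+] → (1.26356, -1.21274, -0.3177)–(1.7268, 0, -0.3177)  len=1.2982
  (v6,v2,v10) [-+-] → (-0.870854, -1.60545, -0.3177)–(-1.26356, -1.21274, -0.3177)  len=0.5554
  (v9,v8,v1) [+-+] → (1.7268, 0, -0.3177)–(1.26356, 1.21274, -0.3177)  len=1.2982

Chained into 1 loop(s):
  loop 1: 10 segments, perimeter = 10.8977
Total perimeter = 10.898

loops=1 perimeter=10.898


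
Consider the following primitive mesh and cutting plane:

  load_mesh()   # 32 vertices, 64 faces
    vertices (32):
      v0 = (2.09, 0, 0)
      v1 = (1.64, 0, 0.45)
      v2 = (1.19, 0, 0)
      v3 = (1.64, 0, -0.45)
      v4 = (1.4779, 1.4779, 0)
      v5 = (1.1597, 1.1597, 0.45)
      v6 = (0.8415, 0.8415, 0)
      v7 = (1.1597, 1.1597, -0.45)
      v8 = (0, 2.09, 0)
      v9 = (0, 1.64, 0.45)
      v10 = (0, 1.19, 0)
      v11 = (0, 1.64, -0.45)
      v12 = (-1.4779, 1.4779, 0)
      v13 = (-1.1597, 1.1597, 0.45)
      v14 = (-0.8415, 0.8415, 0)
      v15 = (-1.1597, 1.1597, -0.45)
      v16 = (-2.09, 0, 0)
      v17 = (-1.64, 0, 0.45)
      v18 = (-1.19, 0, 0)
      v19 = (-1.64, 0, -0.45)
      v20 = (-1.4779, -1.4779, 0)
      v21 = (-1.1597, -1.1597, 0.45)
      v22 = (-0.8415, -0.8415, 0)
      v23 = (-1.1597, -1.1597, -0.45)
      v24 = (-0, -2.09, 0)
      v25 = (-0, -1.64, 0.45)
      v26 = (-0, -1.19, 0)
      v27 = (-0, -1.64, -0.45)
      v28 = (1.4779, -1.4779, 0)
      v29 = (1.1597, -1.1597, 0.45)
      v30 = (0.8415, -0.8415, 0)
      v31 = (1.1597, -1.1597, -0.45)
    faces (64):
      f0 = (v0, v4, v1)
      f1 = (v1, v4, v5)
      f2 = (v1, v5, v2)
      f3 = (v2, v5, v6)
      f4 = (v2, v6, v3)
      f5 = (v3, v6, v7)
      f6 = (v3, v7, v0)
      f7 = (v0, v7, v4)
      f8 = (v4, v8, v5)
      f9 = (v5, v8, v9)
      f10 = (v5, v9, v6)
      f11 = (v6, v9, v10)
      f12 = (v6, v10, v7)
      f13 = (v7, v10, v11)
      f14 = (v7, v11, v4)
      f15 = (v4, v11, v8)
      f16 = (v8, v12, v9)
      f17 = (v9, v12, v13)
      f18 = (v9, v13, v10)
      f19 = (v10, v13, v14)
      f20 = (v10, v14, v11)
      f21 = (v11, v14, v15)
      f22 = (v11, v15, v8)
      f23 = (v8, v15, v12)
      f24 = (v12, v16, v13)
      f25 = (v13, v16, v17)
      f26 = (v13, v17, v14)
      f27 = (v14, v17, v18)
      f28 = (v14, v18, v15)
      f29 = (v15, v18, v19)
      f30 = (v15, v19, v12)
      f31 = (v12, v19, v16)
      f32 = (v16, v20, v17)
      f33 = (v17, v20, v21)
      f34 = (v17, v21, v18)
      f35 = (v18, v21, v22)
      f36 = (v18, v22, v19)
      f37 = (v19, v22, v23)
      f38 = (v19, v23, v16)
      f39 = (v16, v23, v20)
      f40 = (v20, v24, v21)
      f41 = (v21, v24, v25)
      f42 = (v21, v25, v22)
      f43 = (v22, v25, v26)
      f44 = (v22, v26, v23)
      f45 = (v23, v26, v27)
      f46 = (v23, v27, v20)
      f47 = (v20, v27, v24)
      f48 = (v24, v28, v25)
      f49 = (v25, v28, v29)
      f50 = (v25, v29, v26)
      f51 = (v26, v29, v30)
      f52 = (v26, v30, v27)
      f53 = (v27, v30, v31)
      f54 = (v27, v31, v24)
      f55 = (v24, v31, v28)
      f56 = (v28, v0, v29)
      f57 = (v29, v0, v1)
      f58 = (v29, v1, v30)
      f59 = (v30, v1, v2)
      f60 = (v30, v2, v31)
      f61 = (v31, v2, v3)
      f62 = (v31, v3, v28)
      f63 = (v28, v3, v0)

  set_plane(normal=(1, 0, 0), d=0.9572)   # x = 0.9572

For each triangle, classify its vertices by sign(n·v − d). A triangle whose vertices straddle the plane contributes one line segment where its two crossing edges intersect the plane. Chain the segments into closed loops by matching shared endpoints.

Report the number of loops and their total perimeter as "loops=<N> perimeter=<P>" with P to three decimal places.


Straddling triangles (20 of 64):
  (v2,v5,v6) [++-] → (0.9572, 0.9572, 0.163624)–(0.9572, 0.562127, 0)  len=0.4276
  (v2,v6,v3) [+-+] → (0.9572, 0.562127, 0)–(0.9572, 0.719569, -0.0652035)  len=0.1704
  (v3,v6,v7) [+-+] → (0.9572, 0.719569, -0.0652035)–(0.9572, 0.9572, -0.163624)  len=0.2572
  (v4,v8,v5) [+-+] → (0.9572, 1.69356, 0)–(0.9572, 1.32214, 0.371424)  len=0.5253
  (v5,v8,v9) [+--] → (0.9572, 1.32214, 0.371424)–(0.9572, 1.24357, 0.45)  len=0.1111
  (v5,v9,v6) [+--] → (0.9572, 1.24357, 0.45)–(0.9572, 0.9572, 0.163624)  len=0.4050
  (v6,v10,v7) [--+] → (0.9572, 1.16499, -0.371424)–(0.9572, 0.9572, -0.163624)  len=0.2939
  (v7,v10,v11) [+--] → (0.9572, 1.16499, -0.371424)–(0.9572, 1.24357, -0.45)  len=0.1111
  (v7,v11,v4) [+-+] → (0.9572, 1.24357, -0.45)–(0.9572, 1.53501, -0.158546)  len=0.4122
  (v4,v11,v8) [+--] → (0.9572, 1.53501, -0.158546)–(0.9572, 1.69356, 0)  len=0.2242
  (v24,v28,v25) [-+-] → (0.9572, -1.69356, 0)–(0.9572, -1.53501, 0.158546)  len=0.2242
  (v25,v28,v29) [-++] → (0.9572, -1.53501, 0.158546)–(0.9572, -1.24357, 0.45)  len=0.4122
  (v25,v29,v26) [-+-] → (0.9572, -1.24357, 0.45)–(0.9572, -1.16499, 0.371424)  len=0.1111
  (v26,v29,v30) [-+-] → (0.9572, -1.16499, 0.371424)–(0.9572, -0.9572, 0.163624)  len=0.2939
  (v27,v30,v31) [--+] → (0.9572, -0.9572, -0.163624)–(0.9572, -1.24357, -0.45)  len=0.4050
  (v27,v31,v24) [-+-] → (0.9572, -1.24357, -0.45)–(0.9572, -1.32214, -0.371424)  len=0.1111
  (v24,v31,v28) [-++] → (0.9572, -1.32214, -0.371424)–(0.9572, -1.69356, 0)  len=0.5253
  (v29,v1,v30) [++-] → (0.9572, -0.719569, 0.0652035)–(0.9572, -0.9572, 0.163624)  len=0.2572
  (v30,v1,v2) [-++] → (0.9572, -0.719569, 0.0652035)–(0.9572, -0.562127, 0)  len=0.1704
  (v30,v2,v31) [-++] → (0.9572, -0.562127, 0)–(0.9572, -0.9572, -0.163624)  len=0.4276

Chained into 2 loop(s):
  loop 1: 10 segments, perimeter = 2.9380
  loop 2: 10 segments, perimeter = 2.9380
Total perimeter = 5.876

loops=2 perimeter=5.876


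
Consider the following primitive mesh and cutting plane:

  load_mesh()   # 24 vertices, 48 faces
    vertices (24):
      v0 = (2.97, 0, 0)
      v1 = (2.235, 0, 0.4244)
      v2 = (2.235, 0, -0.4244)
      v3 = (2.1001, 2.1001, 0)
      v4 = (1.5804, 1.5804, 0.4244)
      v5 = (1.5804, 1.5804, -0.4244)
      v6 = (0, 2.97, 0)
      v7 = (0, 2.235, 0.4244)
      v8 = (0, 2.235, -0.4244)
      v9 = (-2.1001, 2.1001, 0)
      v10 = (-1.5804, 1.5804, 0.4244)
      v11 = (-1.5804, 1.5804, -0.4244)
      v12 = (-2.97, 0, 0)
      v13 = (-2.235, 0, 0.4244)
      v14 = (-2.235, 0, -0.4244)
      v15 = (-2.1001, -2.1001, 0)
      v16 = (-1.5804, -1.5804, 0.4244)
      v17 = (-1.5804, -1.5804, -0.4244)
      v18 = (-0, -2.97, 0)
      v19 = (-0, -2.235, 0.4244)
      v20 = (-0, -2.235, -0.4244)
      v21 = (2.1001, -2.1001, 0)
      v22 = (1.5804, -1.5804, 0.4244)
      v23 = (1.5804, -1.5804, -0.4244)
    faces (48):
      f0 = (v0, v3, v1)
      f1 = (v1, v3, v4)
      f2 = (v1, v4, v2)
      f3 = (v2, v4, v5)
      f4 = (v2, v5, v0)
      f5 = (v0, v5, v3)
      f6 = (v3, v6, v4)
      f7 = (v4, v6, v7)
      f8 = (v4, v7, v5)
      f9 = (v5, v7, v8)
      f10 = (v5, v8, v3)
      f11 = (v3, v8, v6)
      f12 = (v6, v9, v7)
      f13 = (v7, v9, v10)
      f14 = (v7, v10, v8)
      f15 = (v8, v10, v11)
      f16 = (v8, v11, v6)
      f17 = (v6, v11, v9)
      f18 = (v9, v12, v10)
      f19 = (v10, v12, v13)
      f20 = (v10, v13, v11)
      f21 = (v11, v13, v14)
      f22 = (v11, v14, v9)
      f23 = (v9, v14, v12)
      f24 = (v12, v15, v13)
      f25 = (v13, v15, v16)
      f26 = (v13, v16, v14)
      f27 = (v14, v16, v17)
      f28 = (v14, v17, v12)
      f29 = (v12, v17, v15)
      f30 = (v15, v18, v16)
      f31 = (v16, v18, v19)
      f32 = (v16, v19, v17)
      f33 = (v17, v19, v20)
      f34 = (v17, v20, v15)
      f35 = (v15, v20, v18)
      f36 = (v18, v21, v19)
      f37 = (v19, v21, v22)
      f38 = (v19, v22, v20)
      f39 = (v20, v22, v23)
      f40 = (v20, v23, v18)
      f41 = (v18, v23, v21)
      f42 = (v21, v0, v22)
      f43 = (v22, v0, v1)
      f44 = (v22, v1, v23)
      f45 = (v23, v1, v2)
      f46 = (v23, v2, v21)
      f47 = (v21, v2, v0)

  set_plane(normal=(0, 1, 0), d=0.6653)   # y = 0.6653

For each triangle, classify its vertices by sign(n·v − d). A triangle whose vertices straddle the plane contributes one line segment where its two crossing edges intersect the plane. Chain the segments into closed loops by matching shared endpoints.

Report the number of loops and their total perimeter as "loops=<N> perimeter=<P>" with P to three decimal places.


loops=2 perimeter=5.092

Straddling triangles (12 of 48):
  (v0,v3,v1) [-+-] → (2.69442, 0.6653, 0)–(2.19226, 0.6653, 0.289952)  len=0.5799
  (v1,v3,v4) [-++] → (2.19226, 0.6653, 0.289952)–(1.95943, 0.6653, 0.4244)  len=0.2689
  (v1,v4,v2) [-+-] → (1.95943, 0.6653, 0.4244)–(1.95943, 0.6653, -0.0670812)  len=0.4915
  (v2,v4,v5) [-++] → (1.95943, 0.6653, -0.0670812)–(1.95943, 0.6653, -0.4244)  len=0.3573
  (v2,v5,v0) [-+-] → (1.95943, 0.6653, -0.4244)–(2.38502, 0.6653, -0.178659)  len=0.4914
  (v0,v5,v3) [-++] → (2.38502, 0.6653, -0.178659)–(2.69442, 0.6653, 0)  len=0.3573
  (v9,v12,v10) [+-+] → (-2.69442, 0.6653, 0)–(-2.38502, 0.6653, 0.178659)  len=0.3573
  (v10,v12,v13) [+--] → (-2.38502, 0.6653, 0.178659)–(-1.95943, 0.6653, 0.4244)  len=0.4914
  (v10,v13,v11) [+-+] → (-1.95943, 0.6653, 0.4244)–(-1.95943, 0.6653, 0.0670812)  len=0.3573
  (v11,v13,v14) [+--] → (-1.95943, 0.6653, 0.0670812)–(-1.95943, 0.6653, -0.4244)  len=0.4915
  (v11,v14,v9) [+-+] → (-1.95943, 0.6653, -0.4244)–(-2.19226, 0.6653, -0.289952)  len=0.2689
  (v9,v14,v12) [+--] → (-2.19226, 0.6653, -0.289952)–(-2.69442, 0.6653, 0)  len=0.5799

Chained into 2 loop(s):
  loop 1: 6 segments, perimeter = 2.5462
  loop 2: 6 segments, perimeter = 2.5462
Total perimeter = 5.092


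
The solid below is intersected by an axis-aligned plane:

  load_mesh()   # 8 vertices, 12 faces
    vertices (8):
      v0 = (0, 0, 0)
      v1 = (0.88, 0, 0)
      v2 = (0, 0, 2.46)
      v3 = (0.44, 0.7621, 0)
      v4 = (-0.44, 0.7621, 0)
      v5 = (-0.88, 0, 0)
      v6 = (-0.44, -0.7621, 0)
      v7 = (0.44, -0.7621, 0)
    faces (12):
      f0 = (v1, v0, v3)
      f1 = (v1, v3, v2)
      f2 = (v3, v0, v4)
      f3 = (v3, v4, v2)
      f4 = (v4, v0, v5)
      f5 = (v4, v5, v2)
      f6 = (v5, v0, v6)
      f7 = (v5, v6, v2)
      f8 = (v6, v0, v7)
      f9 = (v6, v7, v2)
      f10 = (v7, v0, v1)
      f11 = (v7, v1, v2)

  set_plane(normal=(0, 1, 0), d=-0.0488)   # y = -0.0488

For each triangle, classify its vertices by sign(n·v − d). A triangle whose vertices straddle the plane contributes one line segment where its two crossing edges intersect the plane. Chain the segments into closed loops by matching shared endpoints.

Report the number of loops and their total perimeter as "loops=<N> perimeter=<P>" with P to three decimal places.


loops=1 perimeter=6.651

Straddling triangles (6 of 12):
  (v5,v0,v6) [++-] → (-0.0281748, -0.0488, 0)–(-0.851825, -0.0488, 0)  len=0.8237
  (v5,v6,v2) [+-+] → (-0.851825, -0.0488, 0)–(-0.0281748, -0.0488, 2.30248)  len=2.4454
  (v6,v0,v7) [-+-] → (-0.0281748, -0.0488, 0)–(0.0281748, -0.0488, 0)  len=0.0563
  (v6,v7,v2) [--+] → (0.0281748, -0.0488, 2.30248)–(-0.0281748, -0.0488, 2.30248)  len=0.0563
  (v7,v0,v1) [-++] → (0.0281748, -0.0488, 0)–(0.851825, -0.0488, 0)  len=0.8237
  (v7,v1,v2) [-++] → (0.851825, -0.0488, 0)–(0.0281748, -0.0488, 2.30248)  len=2.4454

Chained into 1 loop(s):
  loop 1: 6 segments, perimeter = 6.6507
Total perimeter = 6.651


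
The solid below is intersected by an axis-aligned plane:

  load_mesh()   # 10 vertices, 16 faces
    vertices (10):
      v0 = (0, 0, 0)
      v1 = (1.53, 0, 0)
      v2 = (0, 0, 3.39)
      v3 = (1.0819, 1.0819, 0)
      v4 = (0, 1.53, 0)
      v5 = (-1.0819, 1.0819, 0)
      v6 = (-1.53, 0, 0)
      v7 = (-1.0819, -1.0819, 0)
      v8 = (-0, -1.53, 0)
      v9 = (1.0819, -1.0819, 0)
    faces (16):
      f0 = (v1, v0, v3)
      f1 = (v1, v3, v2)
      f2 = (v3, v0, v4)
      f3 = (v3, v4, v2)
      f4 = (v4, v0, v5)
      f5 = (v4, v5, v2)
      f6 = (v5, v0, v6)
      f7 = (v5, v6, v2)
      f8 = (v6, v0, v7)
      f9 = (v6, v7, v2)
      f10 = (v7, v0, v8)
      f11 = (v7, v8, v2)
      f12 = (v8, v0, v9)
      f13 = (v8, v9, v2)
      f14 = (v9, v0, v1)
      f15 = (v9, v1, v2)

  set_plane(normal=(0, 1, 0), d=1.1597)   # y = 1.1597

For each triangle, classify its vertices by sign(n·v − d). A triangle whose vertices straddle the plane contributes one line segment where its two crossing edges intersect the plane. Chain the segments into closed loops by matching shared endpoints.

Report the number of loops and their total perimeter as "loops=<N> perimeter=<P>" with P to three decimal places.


Straddling triangles (4 of 16):
  (v3,v0,v4) [--+] → (0, 1.1597, 0)–(0.894058, 1.1597, 0)  len=0.8941
  (v3,v4,v2) [-+-] → (0.894058, 1.1597, 0)–(0, 1.1597, 0.820469)  len=1.2135
  (v4,v0,v5) [+--] → (0, 1.1597, 0)–(-0.894058, 1.1597, 0)  len=0.8941
  (v4,v5,v2) [+--] → (-0.894058, 1.1597, 0)–(0, 1.1597, 0.820469)  len=1.2135

Chained into 1 loop(s):
  loop 1: 4 segments, perimeter = 4.2151
Total perimeter = 4.215

loops=1 perimeter=4.215


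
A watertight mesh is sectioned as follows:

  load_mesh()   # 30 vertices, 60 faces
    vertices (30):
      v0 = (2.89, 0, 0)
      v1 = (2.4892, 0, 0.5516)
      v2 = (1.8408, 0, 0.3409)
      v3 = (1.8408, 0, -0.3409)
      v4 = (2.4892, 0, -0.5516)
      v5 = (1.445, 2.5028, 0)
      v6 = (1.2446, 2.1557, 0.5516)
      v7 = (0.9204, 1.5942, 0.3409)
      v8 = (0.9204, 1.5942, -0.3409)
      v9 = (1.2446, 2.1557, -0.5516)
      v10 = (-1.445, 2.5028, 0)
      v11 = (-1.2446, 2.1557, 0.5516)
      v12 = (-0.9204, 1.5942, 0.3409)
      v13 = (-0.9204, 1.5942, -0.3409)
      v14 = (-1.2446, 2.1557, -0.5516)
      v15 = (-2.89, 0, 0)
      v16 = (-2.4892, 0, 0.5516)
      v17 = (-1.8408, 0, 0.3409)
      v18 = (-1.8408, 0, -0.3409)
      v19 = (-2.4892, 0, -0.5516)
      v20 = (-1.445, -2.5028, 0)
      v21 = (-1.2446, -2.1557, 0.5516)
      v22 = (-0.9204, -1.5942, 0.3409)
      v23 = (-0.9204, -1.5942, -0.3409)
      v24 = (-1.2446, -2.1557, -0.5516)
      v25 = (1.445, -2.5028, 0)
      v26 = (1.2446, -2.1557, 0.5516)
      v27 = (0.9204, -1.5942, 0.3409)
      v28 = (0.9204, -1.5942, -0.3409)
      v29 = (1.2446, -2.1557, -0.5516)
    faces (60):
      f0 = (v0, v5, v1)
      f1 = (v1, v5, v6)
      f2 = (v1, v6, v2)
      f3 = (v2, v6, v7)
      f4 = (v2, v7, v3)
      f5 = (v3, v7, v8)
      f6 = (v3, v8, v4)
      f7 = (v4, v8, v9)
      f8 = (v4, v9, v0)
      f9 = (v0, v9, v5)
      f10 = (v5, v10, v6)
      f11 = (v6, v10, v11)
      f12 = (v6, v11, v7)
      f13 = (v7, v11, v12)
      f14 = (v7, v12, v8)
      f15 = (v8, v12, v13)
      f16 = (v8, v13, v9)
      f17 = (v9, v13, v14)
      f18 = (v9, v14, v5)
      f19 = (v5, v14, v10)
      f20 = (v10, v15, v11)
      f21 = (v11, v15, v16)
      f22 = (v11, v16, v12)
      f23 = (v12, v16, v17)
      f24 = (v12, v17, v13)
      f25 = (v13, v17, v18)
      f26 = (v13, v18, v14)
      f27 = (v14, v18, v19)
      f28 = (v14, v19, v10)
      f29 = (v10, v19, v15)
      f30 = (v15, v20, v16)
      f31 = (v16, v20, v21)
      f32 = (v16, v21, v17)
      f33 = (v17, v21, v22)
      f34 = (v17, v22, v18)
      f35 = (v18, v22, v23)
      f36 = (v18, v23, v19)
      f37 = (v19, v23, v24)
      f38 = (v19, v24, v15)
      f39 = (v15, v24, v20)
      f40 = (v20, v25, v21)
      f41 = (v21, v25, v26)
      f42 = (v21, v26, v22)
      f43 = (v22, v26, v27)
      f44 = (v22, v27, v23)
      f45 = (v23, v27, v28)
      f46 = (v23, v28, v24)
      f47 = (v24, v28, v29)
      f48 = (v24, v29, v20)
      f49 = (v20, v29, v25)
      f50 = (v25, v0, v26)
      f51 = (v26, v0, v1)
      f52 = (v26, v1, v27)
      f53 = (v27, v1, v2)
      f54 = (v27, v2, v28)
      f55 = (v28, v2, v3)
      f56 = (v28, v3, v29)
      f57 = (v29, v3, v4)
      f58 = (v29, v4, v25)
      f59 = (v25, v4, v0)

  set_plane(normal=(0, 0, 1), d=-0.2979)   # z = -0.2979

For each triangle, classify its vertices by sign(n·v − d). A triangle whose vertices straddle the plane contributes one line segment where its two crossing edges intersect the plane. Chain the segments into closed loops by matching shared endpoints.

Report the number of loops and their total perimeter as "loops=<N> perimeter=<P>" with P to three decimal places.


loops=2 perimeter=27.086

Straddling triangles (24 of 60):
  (v2,v7,v3) [++-] → (1.78275, 0.100544, -0.2979)–(1.8408, 0, -0.2979)  len=0.1161
  (v3,v7,v8) [-+-] → (1.78275, 0.100544, -0.2979)–(0.9204, 1.5942, -0.2979)  len=1.7247
  (v4,v9,v0) [--+] → (2.00138, 1.16422, -0.2979)–(2.67354, 0, -0.2979)  len=1.3443
  (v0,v9,v5) [+-+] → (2.00138, 1.16422, -0.2979)–(1.33677, 2.31534, -0.2979)  len=1.3292
  (v7,v12,v8) [++-] → (0.804304, 1.5942, -0.2979)–(0.9204, 1.5942, -0.2979)  len=0.1161
  (v8,v12,v13) [-+-] → (0.804304, 1.5942, -0.2979)–(-0.9204, 1.5942, -0.2979)  len=1.7247
  (v9,v14,v5) [--+] → (-0.00755954, 2.31534, -0.2979)–(1.33677, 2.31534, -0.2979)  len=1.3443
  (v5,v14,v10) [+-+] → (-0.00755954, 2.31534, -0.2979)–(-1.33677, 2.31534, -0.2979)  len=1.3292
  (v12,v17,v13) [++-] → (-0.978448, 1.49366, -0.2979)–(-0.9204, 1.5942, -0.2979)  len=0.1161
  (v13,v17,v18) [-+-] → (-0.978448, 1.49366, -0.2979)–(-1.8408, 0, -0.2979)  len=1.7247
  (v14,v19,v10) [--+] → (-2.00894, 1.15112, -0.2979)–(-1.33677, 2.31534, -0.2979)  len=1.3443
  (v10,v19,v15) [+-+] → (-2.00894, 1.15112, -0.2979)–(-2.67354, 0, -0.2979)  len=1.3292
  (v17,v22,v18) [++-] → (-1.78275, -0.100544, -0.2979)–(-1.8408, 0, -0.2979)  len=0.1161
  (v18,v22,v23) [-+-] → (-1.78275, -0.100544, -0.2979)–(-0.9204, -1.5942, -0.2979)  len=1.7247
  (v19,v24,v15) [--+] → (-2.00138, -1.16422, -0.2979)–(-2.67354, 0, -0.2979)  len=1.3443
  (v15,v24,v20) [+-+] → (-2.00138, -1.16422, -0.2979)–(-1.33677, -2.31534, -0.2979)  len=1.3292
  (v22,v27,v23) [++-] → (-0.804304, -1.5942, -0.2979)–(-0.9204, -1.5942, -0.2979)  len=0.1161
  (v23,v27,v28) [-+-] → (-0.804304, -1.5942, -0.2979)–(0.9204, -1.5942, -0.2979)  len=1.7247
  (v24,v29,v20) [--+] → (0.00755954, -2.31534, -0.2979)–(-1.33677, -2.31534, -0.2979)  len=1.3443
  (v20,v29,v25) [+-+] → (0.00755954, -2.31534, -0.2979)–(1.33677, -2.31534, -0.2979)  len=1.3292
  (v27,v2,v28) [++-] → (0.978448, -1.49366, -0.2979)–(0.9204, -1.5942, -0.2979)  len=0.1161
  (v28,v2,v3) [-+-] → (0.978448, -1.49366, -0.2979)–(1.8408, 0, -0.2979)  len=1.7247
  (v29,v4,v25) [--+] → (2.00894, -1.15112, -0.2979)–(1.33677, -2.31534, -0.2979)  len=1.3443
  (v25,v4,v0) [+-+] → (2.00894, -1.15112, -0.2979)–(2.67354, 0, -0.2979)  len=1.3292

Chained into 2 loop(s):
  loop 1: 12 segments, perimeter = 11.0449
  loop 2: 12 segments, perimeter = 16.0412
Total perimeter = 27.086


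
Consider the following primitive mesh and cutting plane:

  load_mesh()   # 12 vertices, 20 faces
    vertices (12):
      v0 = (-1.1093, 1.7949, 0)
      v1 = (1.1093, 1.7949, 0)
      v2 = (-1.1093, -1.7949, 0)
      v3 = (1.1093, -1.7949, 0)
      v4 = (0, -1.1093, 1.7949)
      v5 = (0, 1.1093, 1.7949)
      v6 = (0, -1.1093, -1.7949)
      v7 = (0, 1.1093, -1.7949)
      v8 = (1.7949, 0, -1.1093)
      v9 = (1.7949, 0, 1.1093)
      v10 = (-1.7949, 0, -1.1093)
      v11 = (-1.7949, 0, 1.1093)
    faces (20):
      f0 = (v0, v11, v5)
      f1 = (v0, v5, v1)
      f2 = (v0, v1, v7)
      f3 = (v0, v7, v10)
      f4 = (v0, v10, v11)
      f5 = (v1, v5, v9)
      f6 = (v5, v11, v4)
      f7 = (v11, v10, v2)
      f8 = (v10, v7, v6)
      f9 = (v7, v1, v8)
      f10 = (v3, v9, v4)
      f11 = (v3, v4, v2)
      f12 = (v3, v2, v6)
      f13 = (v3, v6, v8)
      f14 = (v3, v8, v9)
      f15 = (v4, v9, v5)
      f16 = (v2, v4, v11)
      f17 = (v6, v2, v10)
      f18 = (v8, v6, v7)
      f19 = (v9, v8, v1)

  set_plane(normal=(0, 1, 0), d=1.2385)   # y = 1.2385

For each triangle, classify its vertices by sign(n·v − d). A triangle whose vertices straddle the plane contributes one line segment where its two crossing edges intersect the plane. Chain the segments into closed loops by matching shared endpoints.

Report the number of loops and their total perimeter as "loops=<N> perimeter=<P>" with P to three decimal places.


Straddling triangles (8 of 20):
  (v0,v11,v5) [+--] → (-1.32183, 1.2385, 0.343871)–(-0.209045, 1.2385, 1.45665)  len=1.5737
  (v0,v5,v1) [+-+] → (-0.209045, 1.2385, 1.45665)–(0.209045, 1.2385, 1.45665)  len=0.4181
  (v0,v1,v7) [++-] → (0.209045, 1.2385, -1.45665)–(-0.209045, 1.2385, -1.45665)  len=0.4181
  (v0,v7,v10) [+--] → (-0.209045, 1.2385, -1.45665)–(-1.32183, 1.2385, -0.343871)  len=1.5737
  (v0,v10,v11) [+--] → (-1.32183, 1.2385, -0.343871)–(-1.32183, 1.2385, 0.343871)  len=0.6877
  (v1,v5,v9) [+--] → (0.209045, 1.2385, 1.45665)–(1.32183, 1.2385, 0.343871)  len=1.5737
  (v7,v1,v8) [-+-] → (0.209045, 1.2385, -1.45665)–(1.32183, 1.2385, -0.343871)  len=1.5737
  (v9,v8,v1) [--+] → (1.32183, 1.2385, -0.343871)–(1.32183, 1.2385, 0.343871)  len=0.6877

Chained into 1 loop(s):
  loop 1: 8 segments, perimeter = 8.5065
Total perimeter = 8.507

loops=1 perimeter=8.507


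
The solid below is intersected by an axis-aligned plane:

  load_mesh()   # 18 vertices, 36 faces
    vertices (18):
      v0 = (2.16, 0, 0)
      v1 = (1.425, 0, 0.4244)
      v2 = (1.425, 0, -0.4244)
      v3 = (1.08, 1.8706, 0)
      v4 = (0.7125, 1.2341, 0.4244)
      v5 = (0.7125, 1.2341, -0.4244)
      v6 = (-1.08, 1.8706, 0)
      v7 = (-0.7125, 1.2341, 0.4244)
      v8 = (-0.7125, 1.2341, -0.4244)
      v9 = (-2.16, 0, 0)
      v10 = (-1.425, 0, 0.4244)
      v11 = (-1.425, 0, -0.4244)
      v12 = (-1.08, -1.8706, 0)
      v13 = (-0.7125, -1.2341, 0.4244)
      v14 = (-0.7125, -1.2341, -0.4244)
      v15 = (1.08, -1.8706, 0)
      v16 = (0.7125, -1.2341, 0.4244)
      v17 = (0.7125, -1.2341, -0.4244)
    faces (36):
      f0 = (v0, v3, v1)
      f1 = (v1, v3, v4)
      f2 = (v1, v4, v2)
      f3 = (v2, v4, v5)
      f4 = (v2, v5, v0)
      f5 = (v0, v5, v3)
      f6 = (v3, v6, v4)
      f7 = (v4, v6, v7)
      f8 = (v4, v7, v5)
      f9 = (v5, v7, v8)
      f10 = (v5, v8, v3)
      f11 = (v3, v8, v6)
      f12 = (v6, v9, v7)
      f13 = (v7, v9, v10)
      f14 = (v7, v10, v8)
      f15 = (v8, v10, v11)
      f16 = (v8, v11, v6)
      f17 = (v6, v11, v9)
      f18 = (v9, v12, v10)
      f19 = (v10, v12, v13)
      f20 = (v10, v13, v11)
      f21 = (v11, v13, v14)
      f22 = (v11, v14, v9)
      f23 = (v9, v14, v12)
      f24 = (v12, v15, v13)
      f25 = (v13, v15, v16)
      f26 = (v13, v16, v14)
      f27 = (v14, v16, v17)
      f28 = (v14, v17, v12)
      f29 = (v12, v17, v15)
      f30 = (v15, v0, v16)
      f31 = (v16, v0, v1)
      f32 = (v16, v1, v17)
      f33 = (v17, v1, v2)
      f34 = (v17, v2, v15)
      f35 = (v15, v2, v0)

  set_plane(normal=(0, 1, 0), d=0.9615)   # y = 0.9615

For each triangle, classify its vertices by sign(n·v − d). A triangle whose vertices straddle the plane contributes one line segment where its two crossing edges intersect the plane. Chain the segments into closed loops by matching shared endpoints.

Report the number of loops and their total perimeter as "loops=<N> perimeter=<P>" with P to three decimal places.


loops=2 perimeter=5.092

Straddling triangles (12 of 36):
  (v0,v3,v1) [-+-] → (1.60487, 0.9615, 0)–(1.24767, 0.9615, 0.206256)  len=0.4125
  (v1,v3,v4) [-++] → (1.24767, 0.9615, 0.206256)–(0.869884, 0.9615, 0.4244)  len=0.4362
  (v1,v4,v2) [-+-] → (0.869884, 0.9615, 0.4244)–(0.869884, 0.9615, 0.236909)  len=0.1875
  (v2,v4,v5) [-++] → (0.869884, 0.9615, 0.236909)–(0.869884, 0.9615, -0.4244)  len=0.6613
  (v2,v5,v0) [-+-] → (0.869884, 0.9615, -0.4244)–(1.03224, 0.9615, -0.330654)  len=0.1875
  (v0,v5,v3) [-++] → (1.03224, 0.9615, -0.330654)–(1.60487, 0.9615, 0)  len=0.6612
  (v6,v9,v7) [+-+] → (-1.60487, 0.9615, 0)–(-1.03224, 0.9615, 0.330654)  len=0.6612
  (v7,v9,v10) [+--] → (-1.03224, 0.9615, 0.330654)–(-0.869884, 0.9615, 0.4244)  len=0.1875
  (v7,v10,v8) [+-+] → (-0.869884, 0.9615, 0.4244)–(-0.869884, 0.9615, -0.236909)  len=0.6613
  (v8,v10,v11) [+--] → (-0.869884, 0.9615, -0.236909)–(-0.869884, 0.9615, -0.4244)  len=0.1875
  (v8,v11,v6) [+-+] → (-0.869884, 0.9615, -0.4244)–(-1.24767, 0.9615, -0.206256)  len=0.4362
  (v6,v11,v9) [+--] → (-1.24767, 0.9615, -0.206256)–(-1.60487, 0.9615, 0)  len=0.4125

Chained into 2 loop(s):
  loop 1: 6 segments, perimeter = 2.5462
  loop 2: 6 segments, perimeter = 2.5462
Total perimeter = 5.092


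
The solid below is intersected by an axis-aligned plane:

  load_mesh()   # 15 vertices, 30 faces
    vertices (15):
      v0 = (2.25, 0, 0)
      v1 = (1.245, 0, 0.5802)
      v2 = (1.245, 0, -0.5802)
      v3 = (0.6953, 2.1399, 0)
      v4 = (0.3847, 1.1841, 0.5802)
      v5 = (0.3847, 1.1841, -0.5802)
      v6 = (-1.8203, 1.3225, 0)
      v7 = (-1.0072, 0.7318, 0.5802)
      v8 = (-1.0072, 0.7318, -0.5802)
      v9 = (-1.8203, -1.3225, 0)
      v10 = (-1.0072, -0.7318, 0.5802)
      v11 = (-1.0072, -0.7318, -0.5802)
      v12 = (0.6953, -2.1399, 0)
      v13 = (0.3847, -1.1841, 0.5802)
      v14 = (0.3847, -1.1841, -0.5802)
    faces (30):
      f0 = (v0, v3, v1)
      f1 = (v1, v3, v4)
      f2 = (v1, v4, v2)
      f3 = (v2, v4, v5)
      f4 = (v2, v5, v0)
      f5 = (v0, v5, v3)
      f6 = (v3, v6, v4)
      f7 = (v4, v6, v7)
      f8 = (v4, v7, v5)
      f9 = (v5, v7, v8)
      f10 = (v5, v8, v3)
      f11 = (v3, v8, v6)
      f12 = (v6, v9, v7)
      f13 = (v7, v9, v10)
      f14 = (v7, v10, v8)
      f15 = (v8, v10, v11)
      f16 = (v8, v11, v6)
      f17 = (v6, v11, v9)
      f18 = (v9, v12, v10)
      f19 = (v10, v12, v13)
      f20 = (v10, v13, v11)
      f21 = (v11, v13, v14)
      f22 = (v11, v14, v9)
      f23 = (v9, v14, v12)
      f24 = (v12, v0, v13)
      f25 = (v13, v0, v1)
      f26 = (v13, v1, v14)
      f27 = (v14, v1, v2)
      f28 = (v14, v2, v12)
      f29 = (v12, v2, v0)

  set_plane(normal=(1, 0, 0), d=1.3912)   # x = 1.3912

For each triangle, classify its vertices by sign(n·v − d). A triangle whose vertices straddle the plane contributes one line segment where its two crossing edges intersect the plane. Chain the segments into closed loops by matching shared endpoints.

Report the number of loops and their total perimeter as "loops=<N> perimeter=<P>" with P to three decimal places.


Straddling triangles (6 of 30):
  (v0,v3,v1) [+--] → (1.3912, 1.18206, 0)–(1.3912, 0, 0.495797)  len=1.2818
  (v2,v5,v0) [--+] → (1.3912, 0.54517, -0.267129)–(1.3912, 0, -0.495797)  len=0.5912
  (v0,v5,v3) [+--] → (1.3912, 0.54517, -0.267129)–(1.3912, 1.18206, 0)  len=0.6906
  (v12,v0,v13) [-+-] → (1.3912, -1.18206, 0)–(1.3912, -0.54517, 0.267129)  len=0.6906
  (v13,v0,v1) [-+-] → (1.3912, -0.54517, 0.267129)–(1.3912, 0, 0.495797)  len=0.5912
  (v12,v2,v0) [--+] → (1.3912, 0, -0.495797)–(1.3912, -1.18206, 0)  len=1.2818

Chained into 1 loop(s):
  loop 1: 6 segments, perimeter = 5.1273
Total perimeter = 5.127

loops=1 perimeter=5.127


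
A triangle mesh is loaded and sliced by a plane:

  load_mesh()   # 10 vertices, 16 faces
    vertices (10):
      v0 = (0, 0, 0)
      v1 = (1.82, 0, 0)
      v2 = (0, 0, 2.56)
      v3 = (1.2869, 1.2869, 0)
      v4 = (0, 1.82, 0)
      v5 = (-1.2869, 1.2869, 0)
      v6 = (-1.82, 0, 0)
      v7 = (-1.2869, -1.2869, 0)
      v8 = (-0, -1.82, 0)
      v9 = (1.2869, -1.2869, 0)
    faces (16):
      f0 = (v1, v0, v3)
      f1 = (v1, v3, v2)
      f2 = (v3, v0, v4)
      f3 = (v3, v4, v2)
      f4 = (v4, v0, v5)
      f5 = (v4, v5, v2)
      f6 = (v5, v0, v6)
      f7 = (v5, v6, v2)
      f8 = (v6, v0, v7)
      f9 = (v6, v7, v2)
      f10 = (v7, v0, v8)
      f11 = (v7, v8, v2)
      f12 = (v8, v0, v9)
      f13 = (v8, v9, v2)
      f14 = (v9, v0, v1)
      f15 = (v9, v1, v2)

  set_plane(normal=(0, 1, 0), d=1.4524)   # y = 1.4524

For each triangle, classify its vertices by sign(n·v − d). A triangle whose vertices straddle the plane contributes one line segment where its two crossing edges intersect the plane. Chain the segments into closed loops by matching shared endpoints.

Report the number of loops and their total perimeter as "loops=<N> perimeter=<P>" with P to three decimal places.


Straddling triangles (4 of 16):
  (v3,v0,v4) [--+] → (0, 1.4524, 0)–(0.887384, 1.4524, 0)  len=0.8874
  (v3,v4,v2) [-+-] → (0.887384, 1.4524, 0)–(0, 1.4524, 0.517064)  len=1.0270
  (v4,v0,v5) [+--] → (0, 1.4524, 0)–(-0.887384, 1.4524, 0)  len=0.8874
  (v4,v5,v2) [+--] → (-0.887384, 1.4524, 0)–(0, 1.4524, 0.517064)  len=1.0270

Chained into 1 loop(s):
  loop 1: 4 segments, perimeter = 3.8288
Total perimeter = 3.829

loops=1 perimeter=3.829


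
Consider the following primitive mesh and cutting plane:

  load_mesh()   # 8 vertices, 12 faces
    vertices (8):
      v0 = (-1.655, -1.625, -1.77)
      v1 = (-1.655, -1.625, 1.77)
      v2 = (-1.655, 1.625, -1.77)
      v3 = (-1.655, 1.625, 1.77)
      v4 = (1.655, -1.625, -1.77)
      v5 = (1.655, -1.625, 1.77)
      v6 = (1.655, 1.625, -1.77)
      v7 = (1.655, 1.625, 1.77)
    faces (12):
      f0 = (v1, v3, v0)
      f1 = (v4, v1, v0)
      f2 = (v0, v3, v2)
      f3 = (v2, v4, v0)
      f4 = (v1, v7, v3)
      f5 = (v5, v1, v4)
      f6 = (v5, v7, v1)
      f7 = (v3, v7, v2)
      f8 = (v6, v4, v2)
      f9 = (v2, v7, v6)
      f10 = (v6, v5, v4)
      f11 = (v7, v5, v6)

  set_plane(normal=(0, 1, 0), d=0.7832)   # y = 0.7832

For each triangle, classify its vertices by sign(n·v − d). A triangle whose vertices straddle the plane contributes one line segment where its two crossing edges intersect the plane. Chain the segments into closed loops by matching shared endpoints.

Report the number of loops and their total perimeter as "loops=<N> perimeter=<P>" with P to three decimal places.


loops=1 perimeter=13.700

Straddling triangles (8 of 12):
  (v1,v3,v0) [-+-] → (-1.655, 0.7832, 1.77)–(-1.655, 0.7832, 0.853086)  len=0.9169
  (v0,v3,v2) [-++] → (-1.655, 0.7832, 0.853086)–(-1.655, 0.7832, -1.77)  len=2.6231
  (v2,v4,v0) [+--] → (-0.797659, 0.7832, -1.77)–(-1.655, 0.7832, -1.77)  len=0.8573
  (v1,v7,v3) [-++] → (0.797659, 0.7832, 1.77)–(-1.655, 0.7832, 1.77)  len=2.4527
  (v5,v7,v1) [-+-] → (1.655, 0.7832, 1.77)–(0.797659, 0.7832, 1.77)  len=0.8573
  (v6,v4,v2) [+-+] → (1.655, 0.7832, -1.77)–(-0.797659, 0.7832, -1.77)  len=2.4527
  (v6,v5,v4) [+--] → (1.655, 0.7832, -0.853086)–(1.655, 0.7832, -1.77)  len=0.9169
  (v7,v5,v6) [+-+] → (1.655, 0.7832, 1.77)–(1.655, 0.7832, -0.853086)  len=2.6231

Chained into 1 loop(s):
  loop 1: 8 segments, perimeter = 13.7000
Total perimeter = 13.700


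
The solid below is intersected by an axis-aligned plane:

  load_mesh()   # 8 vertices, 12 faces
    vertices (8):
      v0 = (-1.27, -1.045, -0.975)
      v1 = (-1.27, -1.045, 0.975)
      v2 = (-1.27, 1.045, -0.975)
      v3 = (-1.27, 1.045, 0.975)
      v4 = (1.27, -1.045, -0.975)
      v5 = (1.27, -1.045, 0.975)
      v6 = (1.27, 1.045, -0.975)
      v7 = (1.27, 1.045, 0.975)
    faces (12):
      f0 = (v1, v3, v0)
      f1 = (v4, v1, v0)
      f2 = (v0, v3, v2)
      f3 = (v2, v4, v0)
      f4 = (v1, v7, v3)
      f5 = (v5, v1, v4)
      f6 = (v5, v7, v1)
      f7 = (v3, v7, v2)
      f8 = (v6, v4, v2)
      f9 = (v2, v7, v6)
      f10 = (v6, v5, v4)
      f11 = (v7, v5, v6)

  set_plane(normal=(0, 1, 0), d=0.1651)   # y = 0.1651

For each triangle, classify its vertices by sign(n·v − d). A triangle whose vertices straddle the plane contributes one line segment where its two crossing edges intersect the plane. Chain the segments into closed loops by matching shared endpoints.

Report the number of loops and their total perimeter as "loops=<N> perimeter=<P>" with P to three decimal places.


Straddling triangles (8 of 12):
  (v1,v3,v0) [-+-] → (-1.27, 0.1651, 0.975)–(-1.27, 0.1651, 0.154041)  len=0.8210
  (v0,v3,v2) [-++] → (-1.27, 0.1651, 0.154041)–(-1.27, 0.1651, -0.975)  len=1.1290
  (v2,v4,v0) [+--] → (-0.200648, 0.1651, -0.975)–(-1.27, 0.1651, -0.975)  len=1.0694
  (v1,v7,v3) [-++] → (0.200648, 0.1651, 0.975)–(-1.27, 0.1651, 0.975)  len=1.4706
  (v5,v7,v1) [-+-] → (1.27, 0.1651, 0.975)–(0.200648, 0.1651, 0.975)  len=1.0694
  (v6,v4,v2) [+-+] → (1.27, 0.1651, -0.975)–(-0.200648, 0.1651, -0.975)  len=1.4706
  (v6,v5,v4) [+--] → (1.27, 0.1651, -0.154041)–(1.27, 0.1651, -0.975)  len=0.8210
  (v7,v5,v6) [+-+] → (1.27, 0.1651, 0.975)–(1.27, 0.1651, -0.154041)  len=1.1290

Chained into 1 loop(s):
  loop 1: 8 segments, perimeter = 8.9800
Total perimeter = 8.980

loops=1 perimeter=8.980


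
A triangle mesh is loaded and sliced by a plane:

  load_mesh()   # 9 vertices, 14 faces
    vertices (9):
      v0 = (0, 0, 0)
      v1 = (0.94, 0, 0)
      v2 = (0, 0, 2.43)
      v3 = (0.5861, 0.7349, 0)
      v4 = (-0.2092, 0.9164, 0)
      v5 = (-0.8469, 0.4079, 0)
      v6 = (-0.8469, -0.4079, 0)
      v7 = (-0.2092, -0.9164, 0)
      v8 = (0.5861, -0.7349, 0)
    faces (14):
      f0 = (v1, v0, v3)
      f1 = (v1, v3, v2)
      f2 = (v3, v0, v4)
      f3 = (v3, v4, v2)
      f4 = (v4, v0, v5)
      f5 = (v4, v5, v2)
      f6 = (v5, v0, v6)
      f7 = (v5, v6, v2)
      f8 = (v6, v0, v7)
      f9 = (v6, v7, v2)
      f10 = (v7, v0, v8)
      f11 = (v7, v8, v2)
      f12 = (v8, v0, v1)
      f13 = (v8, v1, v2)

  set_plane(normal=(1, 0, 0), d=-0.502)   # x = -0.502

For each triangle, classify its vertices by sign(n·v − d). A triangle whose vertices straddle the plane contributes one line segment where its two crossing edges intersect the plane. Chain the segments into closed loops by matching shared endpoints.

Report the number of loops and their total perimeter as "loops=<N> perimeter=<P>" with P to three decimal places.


Straddling triangles (6 of 14):
  (v4,v0,v5) [++-] → (-0.502, 0.241783, 0)–(-0.502, 0.682922, 0)  len=0.4411
  (v4,v5,v2) [+-+] → (-0.502, 0.682922, 0)–(-0.502, 0.241783, 0.989617)  len=1.0835
  (v5,v0,v6) [-+-] → (-0.502, 0.241783, 0)–(-0.502, -0.241783, 0)  len=0.4836
  (v5,v6,v2) [--+] → (-0.502, -0.241783, 0.989617)–(-0.502, 0.241783, 0.989617)  len=0.4836
  (v6,v0,v7) [-++] → (-0.502, -0.241783, 0)–(-0.502, -0.682922, 0)  len=0.4411
  (v6,v7,v2) [-++] → (-0.502, -0.682922, 0)–(-0.502, -0.241783, 0.989617)  len=1.0835

Chained into 1 loop(s):
  loop 1: 6 segments, perimeter = 4.0164
Total perimeter = 4.016

loops=1 perimeter=4.016


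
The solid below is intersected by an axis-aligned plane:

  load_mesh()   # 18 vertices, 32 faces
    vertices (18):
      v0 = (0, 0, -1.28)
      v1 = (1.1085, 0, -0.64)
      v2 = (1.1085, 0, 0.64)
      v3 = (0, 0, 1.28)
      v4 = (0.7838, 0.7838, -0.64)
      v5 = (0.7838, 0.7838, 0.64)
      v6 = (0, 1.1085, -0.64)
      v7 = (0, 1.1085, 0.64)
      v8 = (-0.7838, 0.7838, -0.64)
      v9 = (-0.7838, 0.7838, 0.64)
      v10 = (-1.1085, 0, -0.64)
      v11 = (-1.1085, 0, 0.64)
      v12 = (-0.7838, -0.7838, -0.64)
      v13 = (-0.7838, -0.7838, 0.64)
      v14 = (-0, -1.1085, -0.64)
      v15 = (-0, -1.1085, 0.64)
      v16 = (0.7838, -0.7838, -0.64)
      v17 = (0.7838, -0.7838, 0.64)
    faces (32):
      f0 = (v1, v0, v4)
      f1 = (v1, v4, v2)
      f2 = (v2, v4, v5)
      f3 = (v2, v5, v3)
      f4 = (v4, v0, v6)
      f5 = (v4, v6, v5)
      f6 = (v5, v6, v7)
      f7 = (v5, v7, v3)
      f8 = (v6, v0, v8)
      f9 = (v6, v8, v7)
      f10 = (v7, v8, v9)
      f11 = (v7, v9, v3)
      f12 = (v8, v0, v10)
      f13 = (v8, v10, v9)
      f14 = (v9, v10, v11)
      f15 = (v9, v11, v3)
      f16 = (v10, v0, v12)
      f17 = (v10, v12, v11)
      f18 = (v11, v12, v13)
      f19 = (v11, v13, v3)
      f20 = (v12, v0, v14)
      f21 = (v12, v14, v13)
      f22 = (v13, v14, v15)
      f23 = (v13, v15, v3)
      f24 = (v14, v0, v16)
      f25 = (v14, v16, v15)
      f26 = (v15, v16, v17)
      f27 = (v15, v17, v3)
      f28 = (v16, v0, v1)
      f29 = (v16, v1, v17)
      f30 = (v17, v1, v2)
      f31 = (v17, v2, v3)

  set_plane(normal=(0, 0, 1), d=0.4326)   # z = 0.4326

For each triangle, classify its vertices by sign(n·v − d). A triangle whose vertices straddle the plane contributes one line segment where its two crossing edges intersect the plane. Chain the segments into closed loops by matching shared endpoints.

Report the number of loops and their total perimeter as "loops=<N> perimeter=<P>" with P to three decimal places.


loops=1 perimeter=6.787

Straddling triangles (16 of 32):
  (v1,v4,v2) [--+] → (1.05589, 0.127, 0.4326)–(1.1085, 0, 0.4326)  len=0.1375
  (v2,v4,v5) [+-+] → (1.05589, 0.127, 0.4326)–(0.7838, 0.7838, 0.4326)  len=0.7109
  (v4,v6,v5) [--+] → (0.6568, 0.836412, 0.4326)–(0.7838, 0.7838, 0.4326)  len=0.1375
  (v5,v6,v7) [+-+] → (0.6568, 0.836412, 0.4326)–(0, 1.1085, 0.4326)  len=0.7109
  (v6,v8,v7) [--+] → (-0.127, 1.05589, 0.4326)–(0, 1.1085, 0.4326)  len=0.1375
  (v7,v8,v9) [+-+] → (-0.127, 1.05589, 0.4326)–(-0.7838, 0.7838, 0.4326)  len=0.7109
  (v8,v10,v9) [--+] → (-0.836412, 0.6568, 0.4326)–(-0.7838, 0.7838, 0.4326)  len=0.1375
  (v9,v10,v11) [+-+] → (-0.836412, 0.6568, 0.4326)–(-1.1085, 0, 0.4326)  len=0.7109
  (v10,v12,v11) [--+] → (-1.05589, -0.127, 0.4326)–(-1.1085, 0, 0.4326)  len=0.1375
  (v11,v12,v13) [+-+] → (-1.05589, -0.127, 0.4326)–(-0.7838, -0.7838, 0.4326)  len=0.7109
  (v12,v14,v13) [--+] → (-0.6568, -0.836412, 0.4326)–(-0.7838, -0.7838, 0.4326)  len=0.1375
  (v13,v14,v15) [+-+] → (-0.6568, -0.836412, 0.4326)–(0, -1.1085, 0.4326)  len=0.7109
  (v14,v16,v15) [--+] → (0.127, -1.05589, 0.4326)–(0, -1.1085, 0.4326)  len=0.1375
  (v15,v16,v17) [+-+] → (0.127, -1.05589, 0.4326)–(0.7838, -0.7838, 0.4326)  len=0.7109
  (v16,v1,v17) [--+] → (0.836412, -0.6568, 0.4326)–(0.7838, -0.7838, 0.4326)  len=0.1375
  (v17,v1,v2) [+-+] → (0.836412, -0.6568, 0.4326)–(1.1085, 0, 0.4326)  len=0.7109

Chained into 1 loop(s):
  loop 1: 16 segments, perimeter = 6.7872
Total perimeter = 6.787
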